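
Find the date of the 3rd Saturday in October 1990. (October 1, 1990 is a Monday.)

October 1990 begins on a Monday, so the first Saturday is October 6 (5 days later).
The 3rd Saturday is 2 weeks later: 6 + 14 = 20.

20 October 1990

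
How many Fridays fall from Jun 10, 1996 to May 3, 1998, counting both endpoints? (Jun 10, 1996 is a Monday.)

99

Jun 10, 1996 is a Monday; the first Friday on or after it is Jun 14, 1996 (4 days later).
From Jun 14, 1996 to May 3, 1998: 200 + 365 + 123 = 688 days (rest of 1996, 1997, to May 3, 1998 in 1998).
688 ÷ 7 = 98 full weeks with remainder 2, so 98 more Fridays after the first → 99.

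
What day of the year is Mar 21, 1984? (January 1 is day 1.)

Days in months before Mar: 31 + 29 = 60.
Plus 21 days into Mar → day 81.

81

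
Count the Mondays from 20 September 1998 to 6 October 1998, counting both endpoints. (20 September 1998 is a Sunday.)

3

20 September 1998 is a Sunday; the first Monday on or after it is 21 September 1998 (1 day later).
From 21 September 1998 to 6 October 1998: 9 + 6 = 15 days (rest of September, October).
15 ÷ 7 = 2 full weeks with remainder 1, so 2 more Mondays after the first → 3.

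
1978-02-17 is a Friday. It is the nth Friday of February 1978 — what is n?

Day 17 falls in week ⌈17/7⌉ of the month.
Days 1–7 hold the 1st Friday, 8–14 the 2nd, 15–21 the 3rd, 22–28 the 4th, 29–31 the 5th.
17 is in the range for the 3rd.

3rd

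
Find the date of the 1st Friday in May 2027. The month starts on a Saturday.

7 May 2027

May 2027 begins on a Saturday, so the first Friday is May 7 (6 days later).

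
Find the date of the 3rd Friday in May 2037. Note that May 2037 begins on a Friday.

May 2037 begins on a Friday, so the first Friday is May 1.
The 3rd Friday is 2 weeks later: 1 + 14 = 15.

May 15, 2037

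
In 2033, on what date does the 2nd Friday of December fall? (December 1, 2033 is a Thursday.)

December 2033 begins on a Thursday, so the first Friday is December 2 (1 day later).
The 2nd Friday is 1 weeks later: 2 + 7 = 9.

2033-12-09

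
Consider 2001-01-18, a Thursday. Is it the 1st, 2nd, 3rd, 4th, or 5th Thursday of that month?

3rd

Day 18 falls in week ⌈18/7⌉ of the month.
Days 1–7 hold the 1st Thursday, 8–14 the 2nd, 15–21 the 3rd, 22–28 the 4th, 29–31 the 5th.
18 is in the range for the 3rd.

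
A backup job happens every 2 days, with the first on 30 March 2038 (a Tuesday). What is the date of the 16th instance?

29 April 2038

The 16th occurrence is 15 intervals after the first: 15 × 2 = 30 days after 30 March 2038.
March has 31 days — 1 day to the end of March leaves 29.
29 days into April → 29 April 2038.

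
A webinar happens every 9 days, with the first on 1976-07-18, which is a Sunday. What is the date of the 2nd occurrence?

1976-07-27

The 2nd occurrence is 1 interval after the first: 1 × 9 = 9 days after 1976-07-18.
9 days later is 1976-07-27.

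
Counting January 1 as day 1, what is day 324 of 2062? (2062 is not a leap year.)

January has 31 days (324 − 31 = 293 remain).
February has 28 days (293 − 28 = 265 remain).
March has 31 days (265 − 31 = 234 remain).
April has 30 days (234 − 30 = 204 remain).
May has 31 days (204 − 31 = 173 remain).
June has 30 days (173 − 30 = 143 remain).
July has 31 days (143 − 31 = 112 remain).
August has 31 days (112 − 31 = 81 remain).
September has 30 days (81 − 30 = 51 remain).
October has 31 days (51 − 31 = 20 remain).
20 into November → November 20.

2062-11-20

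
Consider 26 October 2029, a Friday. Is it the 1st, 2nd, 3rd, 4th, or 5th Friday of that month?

Day 26 falls in week ⌈26/7⌉ of the month.
Days 1–7 hold the 1st Friday, 8–14 the 2nd, 15–21 the 3rd, 22–28 the 4th, 29–31 the 5th.
26 is in the range for the 4th.

4th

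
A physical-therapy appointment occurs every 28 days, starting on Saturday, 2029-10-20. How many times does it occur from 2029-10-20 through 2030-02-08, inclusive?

4

Occurrences land 28·i days after 2029-10-20 for i = 0, 1, 2, …
The window opens on the start date, so the first occurrence inside is #1 on 2029-10-20.
2030-02-08 is 111 days after the start; 111 ÷ 28 = 3 remainder 27. Last occurrence in the window: #4 on 2030-01-12.
Occurrences #1 through #4: 4 in total.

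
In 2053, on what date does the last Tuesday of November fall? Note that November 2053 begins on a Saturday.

November 2053 begins on a Saturday, so the first Tuesday is November 4 (3 days later).
November 2053 has 30 days. Adding weeks: 4, 11, 18, 25 — the last one ≤ 30 is the 25th.

25 November 2053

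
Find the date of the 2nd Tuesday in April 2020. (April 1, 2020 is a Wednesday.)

April 2020 begins on a Wednesday, so the first Tuesday is April 7 (6 days later).
The 2nd Tuesday is 1 weeks later: 7 + 7 = 14.

14 April 2020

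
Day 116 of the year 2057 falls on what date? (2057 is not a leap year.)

January has 31 days (116 − 31 = 85 remain).
February has 28 days (85 − 28 = 57 remain).
March has 31 days (57 − 31 = 26 remain).
26 into April → April 26.

2057-04-26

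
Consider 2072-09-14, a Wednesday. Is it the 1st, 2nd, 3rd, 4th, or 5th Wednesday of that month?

2nd

Day 14 falls in week ⌈14/7⌉ of the month.
Days 1–7 hold the 1st Wednesday, 8–14 the 2nd, 15–21 the 3rd, 22–28 the 4th, 29–31 the 5th.
14 is in the range for the 2nd.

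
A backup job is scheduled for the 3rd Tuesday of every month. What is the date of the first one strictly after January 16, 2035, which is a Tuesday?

January 2035 starts on a Monday; its first Tuesday is the 2nd, so the 3rd Tuesday is the 16th — January 16, 2035.
That is not after January 16, 2035, so look at February 2035.
February 2035 starts on a Thursday; its first Tuesday is the 6th, so the 3rd Tuesday is the 20th — February 20, 2035.

February 20, 2035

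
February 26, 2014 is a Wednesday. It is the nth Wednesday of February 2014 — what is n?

4th

Day 26 falls in week ⌈26/7⌉ of the month.
Days 1–7 hold the 1st Wednesday, 8–14 the 2nd, 15–21 the 3rd, 22–28 the 4th, 29–31 the 5th.
26 is in the range for the 4th.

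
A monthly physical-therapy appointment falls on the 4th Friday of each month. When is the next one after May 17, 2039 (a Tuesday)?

May 27, 2039

May 2039 starts on a Sunday; its first Friday is the 6th, so the 4th Friday is the 27th — May 27, 2039.
May 27, 2039 is after May 17, 2039, so that is the next one.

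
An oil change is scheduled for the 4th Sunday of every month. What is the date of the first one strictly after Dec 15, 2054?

Dec 27, 2054

Dec 2054 starts on a Tuesday; its first Sunday is the 6th, so the 4th Sunday is the 27th — Dec 27, 2054.
Dec 27, 2054 is after Dec 15, 2054, so that is the next one.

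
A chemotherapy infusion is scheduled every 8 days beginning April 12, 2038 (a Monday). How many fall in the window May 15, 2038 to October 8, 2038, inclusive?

Occurrences land 8·i days after April 12, 2038 for i = 0, 1, 2, …
May 15, 2038 is 33 days after the start; 33 ÷ 8 = 4 remainder 1; since the remainder is 1, round up to i = 5. First occurrence in the window: #6 on May 22, 2038 (5×8 = 40 days in).
October 8, 2038 is 179 days after the start; 179 ÷ 8 = 22 remainder 3. Last occurrence in the window: #23 on October 5, 2038.
Occurrences #6 through #23: 18 in total.

18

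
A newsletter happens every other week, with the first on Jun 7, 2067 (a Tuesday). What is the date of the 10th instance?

The 10th occurrence is 9 intervals after the first: 9 × 14 = 126 days after Jun 7, 2067.
Jun has 30 days — 23 days to the end of Jun leaves 103.
Jul has 31 days (72 left).
Aug has 31 days (41 left).
Sep has 30 days (11 left).
11 days into Oct → Oct 11, 2067.

Oct 11, 2067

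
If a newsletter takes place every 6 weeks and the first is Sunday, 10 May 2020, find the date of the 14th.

7 November 2021

The 14th occurrence is 13 intervals after the first: 13 × 42 = 546 days after 10 May 2020.
May has 31 days — 21 days to the end of May leaves 525.
From end of May to end of 2020 is 214 days (311 left).
January has 31 days (280 left).
February has 28 days (252 left).
March has 31 days (221 left).
April has 30 days (191 left).
May has 31 days (160 left).
June has 30 days (130 left).
July has 31 days (99 left).
August has 31 days (68 left).
September has 30 days (38 left).
October has 31 days (7 left).
7 days into November → 7 November 2021.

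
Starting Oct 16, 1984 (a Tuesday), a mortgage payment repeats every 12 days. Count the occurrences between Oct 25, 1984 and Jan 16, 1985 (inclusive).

7

Occurrences land 12·i days after Oct 16, 1984 for i = 0, 1, 2, …
Oct 25, 1984 is 9 days after the start; 9 ÷ 12 = 0 remainder 9; since the remainder is 9, round up to i = 1. First occurrence in the window: #2 on Oct 28, 1984 (1×12 = 12 days in).
Jan 16, 1985 is 92 days after the start; 92 ÷ 12 = 7 remainder 8. Last occurrence in the window: #8 on Jan 8, 1985.
Occurrences #2 through #8: 7 in total.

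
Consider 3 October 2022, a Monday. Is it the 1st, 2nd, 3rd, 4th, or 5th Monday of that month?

Day 3 falls in week ⌈3/7⌉ of the month.
Days 1–7 hold the 1st Monday, 8–14 the 2nd, 15–21 the 3rd, 22–28 the 4th, 29–31 the 5th.
3 is in the range for the 1st.

1st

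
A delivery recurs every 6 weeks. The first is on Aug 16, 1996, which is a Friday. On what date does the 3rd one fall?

The 3rd occurrence is 2 intervals after the first: 2 × 42 = 84 days after Aug 16, 1996.
Aug has 31 days — 15 days to the end of Aug leaves 69.
Sep has 30 days (39 left).
Oct has 31 days (8 left).
8 days into Nov → Nov 8, 1996.

Nov 8, 1996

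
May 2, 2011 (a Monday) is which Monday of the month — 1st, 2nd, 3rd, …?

Day 2 falls in week ⌈2/7⌉ of the month.
Days 1–7 hold the 1st Monday, 8–14 the 2nd, 15–21 the 3rd, 22–28 the 4th, 29–31 the 5th.
2 is in the range for the 1st.

1st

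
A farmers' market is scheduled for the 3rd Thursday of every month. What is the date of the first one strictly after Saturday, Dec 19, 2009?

Dec 2009 starts on a Tuesday; its first Thursday is the 3rd, so the 3rd Thursday is the 17th — Dec 17, 2009.
That is not after Dec 19, 2009, so look at Jan 2010.
Jan 2010 starts on a Friday; its first Thursday is the 7th, so the 3rd Thursday is the 21st — Jan 21, 2010.

Jan 21, 2010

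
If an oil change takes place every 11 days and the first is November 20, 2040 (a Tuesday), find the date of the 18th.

The 18th occurrence is 17 intervals after the first: 17 × 11 = 187 days after November 20, 2040.
November has 30 days — 10 days to the end of November leaves 177.
December has 31 days (146 left).
January has 31 days (115 left).
February has 28 days (87 left).
March has 31 days (56 left).
April has 30 days (26 left).
26 days into May → May 26, 2041.

May 26, 2041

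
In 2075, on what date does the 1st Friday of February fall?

2075-02-01

The first Friday of February 2075 is February 1.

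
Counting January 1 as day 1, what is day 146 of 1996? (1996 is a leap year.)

25 May 1996

January has 31 days (146 − 31 = 115 remain).
February has 29 days (115 − 29 = 86 remain).
March has 31 days (86 − 31 = 55 remain).
April has 30 days (55 − 30 = 25 remain).
25 into May → May 25.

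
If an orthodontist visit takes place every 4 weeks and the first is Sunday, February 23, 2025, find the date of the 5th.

June 15, 2025

The 5th occurrence is 4 intervals after the first: 4 × 28 = 112 days after February 23, 2025.
February has 28 days — 5 days to the end of February leaves 107.
March has 31 days (76 left).
April has 30 days (46 left).
May has 31 days (15 left).
15 days into June → June 15, 2025.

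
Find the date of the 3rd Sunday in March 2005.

20 March 2005

March 2005 begins on a Tuesday, so the first Sunday is March 6 (5 days later).
The 3rd Sunday is 2 weeks later: 6 + 14 = 20.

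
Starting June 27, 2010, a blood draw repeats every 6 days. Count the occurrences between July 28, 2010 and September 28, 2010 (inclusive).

Occurrences land 6·i days after June 27, 2010 for i = 0, 1, 2, …
July 28, 2010 is 31 days after the start; 31 ÷ 6 = 5 remainder 1; since the remainder is 1, round up to i = 6. First occurrence in the window: #7 on August 2, 2010 (6×6 = 36 days in).
September 28, 2010 is 93 days after the start; 93 ÷ 6 = 15 remainder 3. Last occurrence in the window: #16 on September 25, 2010.
Occurrences #7 through #16: 10 in total.

10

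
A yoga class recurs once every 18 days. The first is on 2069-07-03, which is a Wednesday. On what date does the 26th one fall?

2070-09-26

The 26th occurrence is 25 intervals after the first: 25 × 18 = 450 days after 2069-07-03.
July has 31 days — 28 days to the end of July leaves 422.
From end of July to end of 2069 is 153 days (269 left).
January has 31 days (238 left).
February has 28 days (210 left).
March has 31 days (179 left).
April has 30 days (149 left).
May has 31 days (118 left).
June has 30 days (88 left).
July has 31 days (57 left).
August has 31 days (26 left).
26 days into September → 2070-09-26.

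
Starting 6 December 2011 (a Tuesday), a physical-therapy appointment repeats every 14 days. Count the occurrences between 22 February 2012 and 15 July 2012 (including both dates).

Occurrences land 14·i days after 6 December 2011 for i = 0, 1, 2, …
22 February 2012 is 78 days after the start; 78 ÷ 14 = 5 remainder 8; since the remainder is 8, round up to i = 6. First occurrence in the window: #7 on 28 February 2012 (6×14 = 84 days in).
15 July 2012 is 222 days after the start; 222 ÷ 14 = 15 remainder 12. Last occurrence in the window: #16 on 3 July 2012.
Occurrences #7 through #16: 10 in total.

10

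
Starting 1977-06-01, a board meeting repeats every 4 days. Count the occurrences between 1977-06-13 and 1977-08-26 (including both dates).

Occurrences land 4·i days after 1977-06-01 for i = 0, 1, 2, …
1977-06-13 is 12 days after the start; 12 ÷ 4 = 3 remainder 0. First occurrence in the window: #4 on 1977-06-13 (3×4 = 12 days in).
1977-08-26 is 86 days after the start; 86 ÷ 4 = 21 remainder 2. Last occurrence in the window: #22 on 1977-08-24.
Occurrences #4 through #22: 19 in total.

19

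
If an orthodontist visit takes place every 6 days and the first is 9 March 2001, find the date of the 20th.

1 July 2001

The 20th occurrence is 19 intervals after the first: 19 × 6 = 114 days after 9 March 2001.
March has 31 days — 22 days to the end of March leaves 92.
April has 30 days (62 left).
May has 31 days (31 left).
June has 30 days (1 left).
1 day into July → 1 July 2001.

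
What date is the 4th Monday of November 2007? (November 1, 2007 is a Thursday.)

November 2007 begins on a Thursday, so the first Monday is November 5 (4 days later).
The 4th Monday is 3 weeks later: 5 + 21 = 26.

26 November 2007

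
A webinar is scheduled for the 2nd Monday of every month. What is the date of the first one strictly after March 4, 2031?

March 10, 2031

March 2031 starts on a Saturday; its first Monday is the 3rd, so the 2nd Monday is the 10th — March 10, 2031.
March 10, 2031 is after March 4, 2031, so that is the next one.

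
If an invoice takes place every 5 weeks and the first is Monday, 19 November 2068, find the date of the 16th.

28 April 2070

The 16th occurrence is 15 intervals after the first: 15 × 35 = 525 days after 19 November 2068.
November has 30 days — 11 days to the end of November leaves 514.
From end of November to end of 2068 is 31 days (483 left).
2069 has 365 days (118 left).
January has 31 days (87 left).
February has 28 days (59 left).
March has 31 days (28 left).
28 days into April → 28 April 2070.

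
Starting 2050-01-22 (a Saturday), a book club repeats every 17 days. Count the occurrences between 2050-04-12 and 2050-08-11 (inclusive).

Occurrences land 17·i days after 2050-01-22 for i = 0, 1, 2, …
2050-04-12 is 80 days after the start; 80 ÷ 17 = 4 remainder 12; since the remainder is 12, round up to i = 5. First occurrence in the window: #6 on 2050-04-17 (5×17 = 85 days in).
2050-08-11 is 201 days after the start; 201 ÷ 17 = 11 remainder 14. Last occurrence in the window: #12 on 2050-07-28.
Occurrences #6 through #12: 7 in total.

7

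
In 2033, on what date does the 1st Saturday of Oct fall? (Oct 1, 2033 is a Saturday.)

Oct 1, 2033

Oct 2033 begins on a Saturday, so the first Saturday is Oct 1.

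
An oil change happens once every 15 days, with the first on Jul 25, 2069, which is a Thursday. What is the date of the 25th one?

The 25th occurrence is 24 intervals after the first: 24 × 15 = 360 days after Jul 25, 2069.
Jul has 31 days — 6 days to the end of Jul leaves 354.
Aug has 31 days (323 left).
Sep has 30 days (293 left).
Oct has 31 days (262 left).
Nov has 30 days (232 left).
Dec has 31 days (201 left).
Jan has 31 days (170 left).
Feb has 28 days (142 left).
Mar has 31 days (111 left).
Apr has 30 days (81 left).
May has 31 days (50 left).
Jun has 30 days (20 left).
20 days into Jul → Jul 20, 2070.

Jul 20, 2070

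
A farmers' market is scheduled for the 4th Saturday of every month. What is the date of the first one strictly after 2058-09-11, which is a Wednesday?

September 2058 starts on a Sunday; its first Saturday is the 7th, so the 4th Saturday is the 28th — 2058-09-28.
2058-09-28 is after 2058-09-11, so that is the next one.

2058-09-28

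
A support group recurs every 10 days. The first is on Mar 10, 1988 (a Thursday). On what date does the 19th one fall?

The 19th occurrence is 18 intervals after the first: 18 × 10 = 180 days after Mar 10, 1988.
Mar has 31 days — 21 days to the end of Mar leaves 159.
Apr has 30 days (129 left).
May has 31 days (98 left).
Jun has 30 days (68 left).
Jul has 31 days (37 left).
Aug has 31 days (6 left).
6 days into Sep → Sep 6, 1988.

Sep 6, 1988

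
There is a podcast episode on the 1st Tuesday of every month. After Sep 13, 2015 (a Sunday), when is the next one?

Sep 2015 starts on a Tuesday, so its 1st Tuesday is Sep 1, 2015.
That is not after Sep 13, 2015, so look at Oct 2015.
Oct 2015 starts on a Thursday, so its 1st Tuesday is Oct 6, 2015 (5 days in).

Oct 6, 2015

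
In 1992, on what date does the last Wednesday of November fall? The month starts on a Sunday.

November 1992 begins on a Sunday, so the first Wednesday is November 4 (3 days later).
November 1992 has 30 days. Adding weeks: 4, 11, 18, 25 — the last one ≤ 30 is the 25th.

November 25, 1992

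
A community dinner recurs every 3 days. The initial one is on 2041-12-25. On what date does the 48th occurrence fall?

2042-05-15

The 48th occurrence is 47 intervals after the first: 47 × 3 = 141 days after 2041-12-25.
December has 31 days — 6 days to the end of December leaves 135.
January has 31 days (104 left).
February has 28 days (76 left).
March has 31 days (45 left).
April has 30 days (15 left).
15 days into May → 2042-05-15.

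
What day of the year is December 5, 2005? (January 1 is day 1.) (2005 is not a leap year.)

Days in months before December: 31 + 28 + 31 + 30 + 31 + 30 + 31 + 31 + 30 + 31 + 30 = 334.
Plus 5 days into December → day 339.

339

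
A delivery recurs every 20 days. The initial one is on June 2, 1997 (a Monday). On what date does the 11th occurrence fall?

December 19, 1997

The 11th occurrence is 10 intervals after the first: 10 × 20 = 200 days after June 2, 1997.
June has 30 days — 28 days to the end of June leaves 172.
July has 31 days (141 left).
August has 31 days (110 left).
September has 30 days (80 left).
October has 31 days (49 left).
November has 30 days (19 left).
19 days into December → December 19, 1997.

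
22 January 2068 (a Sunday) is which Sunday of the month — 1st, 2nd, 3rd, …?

4th

Day 22 falls in week ⌈22/7⌉ of the month.
Days 1–7 hold the 1st Sunday, 8–14 the 2nd, 15–21 the 3rd, 22–28 the 4th, 29–31 the 5th.
22 is in the range for the 4th.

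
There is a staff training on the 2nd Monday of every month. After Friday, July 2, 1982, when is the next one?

July 12, 1982

July 1982 starts on a Thursday; its first Monday is the 5th, so the 2nd Monday is the 12th — July 12, 1982.
July 12, 1982 is after July 2, 1982, so that is the next one.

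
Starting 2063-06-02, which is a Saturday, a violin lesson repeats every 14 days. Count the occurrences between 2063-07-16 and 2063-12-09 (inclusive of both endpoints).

Occurrences land 14·i days after 2063-06-02 for i = 0, 1, 2, …
2063-07-16 is 44 days after the start; 44 ÷ 14 = 3 remainder 2; since the remainder is 2, round up to i = 4. First occurrence in the window: #5 on 2063-07-28 (4×14 = 56 days in).
2063-12-09 is 190 days after the start; 190 ÷ 14 = 13 remainder 8. Last occurrence in the window: #14 on 2063-12-01.
Occurrences #5 through #14: 10 in total.

10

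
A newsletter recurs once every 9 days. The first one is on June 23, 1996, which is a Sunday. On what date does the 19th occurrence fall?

December 2, 1996

The 19th occurrence is 18 intervals after the first: 18 × 9 = 162 days after June 23, 1996.
June has 30 days — 7 days to the end of June leaves 155.
July has 31 days (124 left).
August has 31 days (93 left).
September has 30 days (63 left).
October has 31 days (32 left).
November has 30 days (2 left).
2 days into December → December 2, 1996.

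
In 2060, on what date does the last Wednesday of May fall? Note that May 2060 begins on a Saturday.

May 26, 2060

May 2060 begins on a Saturday, so the first Wednesday is May 5 (4 days later).
May 2060 has 31 days. Adding weeks: 5, 12, 19, 26 — the last one ≤ 31 is the 26th.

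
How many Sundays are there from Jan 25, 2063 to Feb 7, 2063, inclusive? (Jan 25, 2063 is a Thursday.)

2

Jan 25, 2063 is a Thursday; the first Sunday on or after it is Jan 28, 2063 (3 days later).
From Jan 28, 2063 to Feb 7, 2063: 3 + 7 = 10 days (rest of Jan, Feb).
10 ÷ 7 = 1 full weeks with remainder 3, so 1 more Sundays after the first → 2.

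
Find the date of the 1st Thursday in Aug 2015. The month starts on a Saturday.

Aug 6, 2015

Aug 2015 begins on a Saturday, so the first Thursday is Aug 6 (5 days later).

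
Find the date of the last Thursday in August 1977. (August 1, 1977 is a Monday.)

August 1977 begins on a Monday, so the first Thursday is August 4 (3 days later).
August 1977 has 31 days. Adding weeks: 4, 11, 18, 25 — the last one ≤ 31 is the 25th.

1977-08-25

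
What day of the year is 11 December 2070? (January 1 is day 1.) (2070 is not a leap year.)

345

Days in months before December: 31 + 28 + 31 + 30 + 31 + 30 + 31 + 31 + 30 + 31 + 30 = 334.
Plus 11 days into December → day 345.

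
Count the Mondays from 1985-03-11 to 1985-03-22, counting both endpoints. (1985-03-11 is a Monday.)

2

1985-03-11 is a Monday; the first Monday on or after it is 1985-03-11.
From 1985-03-11 to 1985-03-22 is 22 − 11 = 11 days.
11 ÷ 7 = 1 full weeks with remainder 4, so 1 more Mondays after the first → 2.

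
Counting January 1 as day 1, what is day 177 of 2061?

26 June 2061

January has 31 days (177 − 31 = 146 remain).
February has 28 days (146 − 28 = 118 remain).
March has 31 days (118 − 31 = 87 remain).
April has 30 days (87 − 30 = 57 remain).
May has 31 days (57 − 31 = 26 remain).
26 into June → June 26.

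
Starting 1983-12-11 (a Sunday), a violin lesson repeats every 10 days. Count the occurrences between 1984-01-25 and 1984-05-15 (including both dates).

Occurrences land 10·i days after 1983-12-11 for i = 0, 1, 2, …
1984-01-25 is 45 days after the start; 45 ÷ 10 = 4 remainder 5; since the remainder is 5, round up to i = 5. First occurrence in the window: #6 on 1984-01-30 (5×10 = 50 days in).
1984-05-15 is 156 days after the start; 156 ÷ 10 = 15 remainder 6. Last occurrence in the window: #16 on 1984-05-09.
Occurrences #6 through #16: 11 in total.

11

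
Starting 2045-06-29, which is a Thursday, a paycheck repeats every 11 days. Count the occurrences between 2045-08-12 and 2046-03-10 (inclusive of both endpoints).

20

Occurrences land 11·i days after 2045-06-29 for i = 0, 1, 2, …
2045-08-12 is 44 days after the start; 44 ÷ 11 = 4 remainder 0. First occurrence in the window: #5 on 2045-08-12 (4×11 = 44 days in).
2046-03-10 is 254 days after the start; 254 ÷ 11 = 23 remainder 1. Last occurrence in the window: #24 on 2046-03-09.
Occurrences #5 through #24: 20 in total.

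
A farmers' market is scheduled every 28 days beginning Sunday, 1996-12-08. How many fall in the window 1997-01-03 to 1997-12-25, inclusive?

13

Occurrences land 28·i days after 1996-12-08 for i = 0, 1, 2, …
1997-01-03 is 26 days after the start; 26 ÷ 28 = 0 remainder 26; since the remainder is 26, round up to i = 1. First occurrence in the window: #2 on 1997-01-05 (1×28 = 28 days in).
1997-12-25 is 382 days after the start; 382 ÷ 28 = 13 remainder 18. Last occurrence in the window: #14 on 1997-12-07.
Occurrences #2 through #14: 13 in total.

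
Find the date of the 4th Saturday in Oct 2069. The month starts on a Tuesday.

Oct 2069 begins on a Tuesday, so the first Saturday is Oct 5 (4 days later).
The 4th Saturday is 3 weeks later: 5 + 21 = 26.

Oct 26, 2069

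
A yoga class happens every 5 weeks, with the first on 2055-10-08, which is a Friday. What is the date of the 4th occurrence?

The 4th occurrence is 3 intervals after the first: 3 × 35 = 105 days after 2055-10-08.
October has 31 days — 23 days to the end of October leaves 82.
November has 30 days (52 left).
December has 31 days (21 left).
21 days into January → 2056-01-21.

2056-01-21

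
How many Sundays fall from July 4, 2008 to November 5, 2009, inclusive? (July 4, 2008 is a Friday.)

70

July 4, 2008 is a Friday; the first Sunday on or after it is July 6, 2008 (2 days later).
From July 6, 2008 to November 5, 2009: 178 + 309 = 487 days (rest of 2008, to November 5, 2009 in 2009).
487 ÷ 7 = 69 full weeks with remainder 4, so 69 more Sundays after the first → 70.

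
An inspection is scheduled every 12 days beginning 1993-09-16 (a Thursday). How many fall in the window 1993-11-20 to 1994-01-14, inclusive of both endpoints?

5

Occurrences land 12·i days after 1993-09-16 for i = 0, 1, 2, …
1993-11-20 is 65 days after the start; 65 ÷ 12 = 5 remainder 5; since the remainder is 5, round up to i = 6. First occurrence in the window: #7 on 1993-11-27 (6×12 = 72 days in).
1994-01-14 is 120 days after the start; 120 ÷ 12 = 10 remainder 0. Last occurrence in the window: #11 on 1994-01-14.
Occurrences #7 through #11: 5 in total.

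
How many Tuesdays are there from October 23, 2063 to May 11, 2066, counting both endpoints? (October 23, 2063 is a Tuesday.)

October 23, 2063 is a Tuesday; the first Tuesday on or after it is October 23, 2063.
From October 23, 2063 to May 11, 2066: 69 + 366 + 365 + 131 = 931 days (rest of 2063, 2064, 2065, to May 11, 2066 in 2066).
931 ÷ 7 = 133 full weeks with remainder 0, so 133 more Tuesdays after the first → 134.

134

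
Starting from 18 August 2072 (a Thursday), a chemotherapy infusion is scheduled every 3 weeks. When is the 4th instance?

20 October 2072

The 4th occurrence is 3 intervals after the first: 3 × 21 = 63 days after 18 August 2072.
August has 31 days — 13 days to the end of August leaves 50.
September has 30 days (20 left).
20 days into October → 20 October 2072.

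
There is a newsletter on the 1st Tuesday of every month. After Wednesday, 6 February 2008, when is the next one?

4 March 2008

February 2008 starts on a Friday, so its 1st Tuesday is 5 February 2008 (4 days in).
That is not after 6 February 2008, so look at March 2008.
March 2008 starts on a Saturday, so its 1st Tuesday is 4 March 2008 (3 days in).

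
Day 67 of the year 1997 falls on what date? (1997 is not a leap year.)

January has 31 days (67 − 31 = 36 remain).
February has 28 days (36 − 28 = 8 remain).
8 into March → March 8.

8 March 1997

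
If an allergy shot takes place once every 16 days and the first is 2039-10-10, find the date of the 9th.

2040-02-15

The 9th occurrence is 8 intervals after the first: 8 × 16 = 128 days after 2039-10-10.
October has 31 days — 21 days to the end of October leaves 107.
November has 30 days (77 left).
December has 31 days (46 left).
January has 31 days (15 left).
15 days into February → 2040-02-15.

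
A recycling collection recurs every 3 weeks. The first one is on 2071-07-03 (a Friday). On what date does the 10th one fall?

2072-01-08

The 10th occurrence is 9 intervals after the first: 9 × 21 = 189 days after 2071-07-03.
July has 31 days — 28 days to the end of July leaves 161.
August has 31 days (130 left).
September has 30 days (100 left).
October has 31 days (69 left).
November has 30 days (39 left).
December has 31 days (8 left).
8 days into January → 2072-01-08.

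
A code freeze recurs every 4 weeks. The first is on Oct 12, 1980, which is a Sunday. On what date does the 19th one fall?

Feb 28, 1982

The 19th occurrence is 18 intervals after the first: 18 × 28 = 504 days after Oct 12, 1980.
Oct has 31 days — 19 days to the end of Oct leaves 485.
From end of Oct to end of 1980 is 61 days (424 left).
1981 has 365 days (59 left).
Jan has 31 days (28 left).
28 days into Feb → Feb 28, 1982.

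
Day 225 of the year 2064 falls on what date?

Aug 12, 2064

Jan has 31 days (225 − 31 = 194 remain).
Feb has 29 days (194 − 29 = 165 remain).
Mar has 31 days (165 − 31 = 134 remain).
Apr has 30 days (134 − 30 = 104 remain).
May has 31 days (104 − 31 = 73 remain).
Jun has 30 days (73 − 30 = 43 remain).
Jul has 31 days (43 − 31 = 12 remain).
12 into Aug → Aug 12.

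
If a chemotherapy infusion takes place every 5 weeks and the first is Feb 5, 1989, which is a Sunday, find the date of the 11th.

Jan 21, 1990

The 11th occurrence is 10 intervals after the first: 10 × 35 = 350 days after Feb 5, 1989.
Feb has 28 days — 23 days to the end of Feb leaves 327.
Mar has 31 days (296 left).
Apr has 30 days (266 left).
May has 31 days (235 left).
Jun has 30 days (205 left).
Jul has 31 days (174 left).
Aug has 31 days (143 left).
Sep has 30 days (113 left).
Oct has 31 days (82 left).
Nov has 30 days (52 left).
Dec has 31 days (21 left).
21 days into Jan → Jan 21, 1990.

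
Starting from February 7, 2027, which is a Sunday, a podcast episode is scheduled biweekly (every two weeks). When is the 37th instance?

The 37th occurrence is 36 intervals after the first: 36 × 14 = 504 days after February 7, 2027.
February has 28 days — 21 days to the end of February leaves 483.
From end of February to end of 2027 is 306 days (177 left).
January has 31 days (146 left).
February has 29 days (117 left).
March has 31 days (86 left).
April has 30 days (56 left).
May has 31 days (25 left).
25 days into June → June 25, 2028.

June 25, 2028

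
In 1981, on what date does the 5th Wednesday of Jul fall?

Jul 29, 1981

The first Wednesday of Jul 1981 is Jul 1.
The 5th Wednesday is 4 weeks later: 1 + 28 = 29.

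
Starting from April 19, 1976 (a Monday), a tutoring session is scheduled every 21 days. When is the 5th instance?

The 5th occurrence is 4 intervals after the first: 4 × 21 = 84 days after April 19, 1976.
April has 30 days — 11 days to the end of April leaves 73.
May has 31 days (42 left).
June has 30 days (12 left).
12 days into July → July 12, 1976.

July 12, 1976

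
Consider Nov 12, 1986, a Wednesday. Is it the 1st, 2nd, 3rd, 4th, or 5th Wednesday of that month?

2nd

Day 12 falls in week ⌈12/7⌉ of the month.
Days 1–7 hold the 1st Wednesday, 8–14 the 2nd, 15–21 the 3rd, 22–28 the 4th, 29–31 the 5th.
12 is in the range for the 2nd.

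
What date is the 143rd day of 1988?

Jan has 31 days (143 − 31 = 112 remain).
Feb has 29 days (112 − 29 = 83 remain).
Mar has 31 days (83 − 31 = 52 remain).
Apr has 30 days (52 − 30 = 22 remain).
22 into May → May 22.

May 22, 1988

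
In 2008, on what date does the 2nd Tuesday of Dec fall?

Dec 9, 2008

The first Tuesday of Dec 2008 is Dec 2.
The 2nd Tuesday is 1 weeks later: 2 + 7 = 9.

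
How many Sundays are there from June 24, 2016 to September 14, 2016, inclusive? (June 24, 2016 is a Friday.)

June 24, 2016 is a Friday; the first Sunday on or after it is June 26, 2016 (2 days later).
From June 26, 2016 to September 14, 2016: 4 + 31 + 31 + 14 = 80 days (rest of June, July, August, September).
80 ÷ 7 = 11 full weeks with remainder 3, so 11 more Sundays after the first → 12.

12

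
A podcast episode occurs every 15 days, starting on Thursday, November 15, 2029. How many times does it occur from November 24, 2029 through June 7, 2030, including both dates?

Occurrences land 15·i days after November 15, 2029 for i = 0, 1, 2, …
November 24, 2029 is 9 days after the start; 9 ÷ 15 = 0 remainder 9; since the remainder is 9, round up to i = 1. First occurrence in the window: #2 on November 30, 2029 (1×15 = 15 days in).
June 7, 2030 is 204 days after the start; 204 ÷ 15 = 13 remainder 9. Last occurrence in the window: #14 on May 29, 2030.
Occurrences #2 through #14: 13 in total.

13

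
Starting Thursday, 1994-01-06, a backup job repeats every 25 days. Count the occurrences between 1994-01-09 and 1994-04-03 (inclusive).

3

Occurrences land 25·i days after 1994-01-06 for i = 0, 1, 2, …
1994-01-09 is 3 days after the start; 3 ÷ 25 = 0 remainder 3; since the remainder is 3, round up to i = 1. First occurrence in the window: #2 on 1994-01-31 (1×25 = 25 days in).
1994-04-03 is 87 days after the start; 87 ÷ 25 = 3 remainder 12. Last occurrence in the window: #4 on 1994-03-22.
Occurrences #2 through #4: 3 in total.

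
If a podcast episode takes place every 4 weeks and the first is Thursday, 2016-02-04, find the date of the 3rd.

2016-03-31

The 3rd occurrence is 2 intervals after the first: 2 × 28 = 56 days after 2016-02-04.
February has 29 days — 25 days to the end of February leaves 31.
31 days into March → 2016-03-31.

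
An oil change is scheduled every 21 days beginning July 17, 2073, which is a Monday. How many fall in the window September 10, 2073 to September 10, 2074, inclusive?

18

Occurrences land 21·i days after July 17, 2073 for i = 0, 1, 2, …
September 10, 2073 is 55 days after the start; 55 ÷ 21 = 2 remainder 13; since the remainder is 13, round up to i = 3. First occurrence in the window: #4 on September 18, 2073 (3×21 = 63 days in).
September 10, 2074 is 420 days after the start; 420 ÷ 21 = 20 remainder 0. Last occurrence in the window: #21 on September 10, 2074.
Occurrences #4 through #21: 18 in total.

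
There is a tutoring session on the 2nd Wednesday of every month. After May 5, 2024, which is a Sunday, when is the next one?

May 8, 2024

May 2024 starts on a Wednesday; its first Wednesday is the 1st, so the 2nd Wednesday is the 8th — May 8, 2024.
May 8, 2024 is after May 5, 2024, so that is the next one.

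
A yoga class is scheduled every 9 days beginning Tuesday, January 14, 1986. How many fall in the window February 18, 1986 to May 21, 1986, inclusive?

11

Occurrences land 9·i days after January 14, 1986 for i = 0, 1, 2, …
February 18, 1986 is 35 days after the start; 35 ÷ 9 = 3 remainder 8; since the remainder is 8, round up to i = 4. First occurrence in the window: #5 on February 19, 1986 (4×9 = 36 days in).
May 21, 1986 is 127 days after the start; 127 ÷ 9 = 14 remainder 1. Last occurrence in the window: #15 on May 20, 1986.
Occurrences #5 through #15: 11 in total.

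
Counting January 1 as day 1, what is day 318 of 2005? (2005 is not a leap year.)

November 14, 2005

January has 31 days (318 − 31 = 287 remain).
February has 28 days (287 − 28 = 259 remain).
March has 31 days (259 − 31 = 228 remain).
April has 30 days (228 − 30 = 198 remain).
May has 31 days (198 − 31 = 167 remain).
June has 30 days (167 − 30 = 137 remain).
July has 31 days (137 − 31 = 106 remain).
August has 31 days (106 − 31 = 75 remain).
September has 30 days (75 − 30 = 45 remain).
October has 31 days (45 − 31 = 14 remain).
14 into November → November 14.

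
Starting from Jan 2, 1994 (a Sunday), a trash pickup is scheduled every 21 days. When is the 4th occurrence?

The 4th occurrence is 3 intervals after the first: 3 × 21 = 63 days after Jan 2, 1994.
Jan has 31 days — 29 days to the end of Jan leaves 34.
Feb has 28 days (6 left).
6 days into Mar → Mar 6, 1994.

Mar 6, 1994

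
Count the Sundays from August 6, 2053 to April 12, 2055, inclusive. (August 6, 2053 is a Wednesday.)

88

August 6, 2053 is a Wednesday; the first Sunday on or after it is August 10, 2053 (4 days later).
From August 10, 2053 to April 12, 2055: 143 + 365 + 102 = 610 days (rest of 2053, 2054, to April 12, 2055 in 2055).
610 ÷ 7 = 87 full weeks with remainder 1, so 87 more Sundays after the first → 88.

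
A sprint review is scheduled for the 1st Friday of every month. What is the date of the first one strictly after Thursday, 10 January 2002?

January 2002 starts on a Tuesday, so its 1st Friday is 4 January 2002 (3 days in).
That is not after 10 January 2002, so look at February 2002.
February 2002 starts on a Friday, so its 1st Friday is 1 February 2002.

1 February 2002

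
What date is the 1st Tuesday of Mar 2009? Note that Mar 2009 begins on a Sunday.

Mar 3, 2009

Mar 2009 begins on a Sunday, so the first Tuesday is Mar 3 (2 days later).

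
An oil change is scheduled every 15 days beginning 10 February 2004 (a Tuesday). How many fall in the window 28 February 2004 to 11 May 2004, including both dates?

Occurrences land 15·i days after 10 February 2004 for i = 0, 1, 2, …
28 February 2004 is 18 days after the start; 18 ÷ 15 = 1 remainder 3; since the remainder is 3, round up to i = 2. First occurrence in the window: #3 on 11 March 2004 (2×15 = 30 days in).
11 May 2004 is 91 days after the start; 91 ÷ 15 = 6 remainder 1. Last occurrence in the window: #7 on 10 May 2004.
Occurrences #3 through #7: 5 in total.

5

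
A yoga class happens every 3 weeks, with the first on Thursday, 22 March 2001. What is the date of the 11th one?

18 October 2001

The 11th occurrence is 10 intervals after the first: 10 × 21 = 210 days after 22 March 2001.
March has 31 days — 9 days to the end of March leaves 201.
April has 30 days (171 left).
May has 31 days (140 left).
June has 30 days (110 left).
July has 31 days (79 left).
August has 31 days (48 left).
September has 30 days (18 left).
18 days into October → 18 October 2001.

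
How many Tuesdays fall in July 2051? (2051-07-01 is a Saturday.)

4

2051-07-01 is a Saturday; the first Tuesday on or after it is 2051-07-04 (3 days later).
From 2051-07-04 to 2051-07-31 is 31 − 4 = 27 days.
27 ÷ 7 = 3 full weeks with remainder 6, so 3 more Tuesdays after the first → 4.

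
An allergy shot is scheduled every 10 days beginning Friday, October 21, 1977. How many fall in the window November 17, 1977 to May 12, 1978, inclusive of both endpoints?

Occurrences land 10·i days after October 21, 1977 for i = 0, 1, 2, …
November 17, 1977 is 27 days after the start; 27 ÷ 10 = 2 remainder 7; since the remainder is 7, round up to i = 3. First occurrence in the window: #4 on November 20, 1977 (3×10 = 30 days in).
May 12, 1978 is 203 days after the start; 203 ÷ 10 = 20 remainder 3. Last occurrence in the window: #21 on May 9, 1978.
Occurrences #4 through #21: 18 in total.

18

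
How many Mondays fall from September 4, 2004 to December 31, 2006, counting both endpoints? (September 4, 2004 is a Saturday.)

121

September 4, 2004 is a Saturday; the first Monday on or after it is September 6, 2004 (2 days later).
From September 6, 2004 to December 31, 2006: 116 + 365 + 365 = 846 days (rest of 2004, 2005, to December 31, 2006 in 2006).
846 ÷ 7 = 120 full weeks with remainder 6, so 120 more Mondays after the first → 121.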